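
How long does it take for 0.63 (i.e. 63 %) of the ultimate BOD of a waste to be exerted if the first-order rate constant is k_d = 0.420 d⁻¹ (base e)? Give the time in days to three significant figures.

y/L₀ = 1 − e^(−k_d t) = 0.63 ⇒ e^(−k_d t) = 0.370
t = −ln(0.370) / 0.420 = 0.9943 / 0.420 = 2.367 d.

t ≈ 2.37 d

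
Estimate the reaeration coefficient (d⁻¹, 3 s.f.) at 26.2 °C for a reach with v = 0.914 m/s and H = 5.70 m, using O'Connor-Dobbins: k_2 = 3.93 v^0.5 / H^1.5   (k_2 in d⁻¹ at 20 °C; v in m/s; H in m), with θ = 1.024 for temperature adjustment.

k_2 ≈ 0.320 d⁻¹

k_2(20) = 3.93 × 0.914^0.5 / 5.70^1.5 = 3.93 × 0.9560 / 13.61 = 0.2761 d⁻¹.
k_2(26.2) = 0.2761 × 1.024^(26.2−20) = 0.2761 × 1.158 = 0.3198 d⁻¹.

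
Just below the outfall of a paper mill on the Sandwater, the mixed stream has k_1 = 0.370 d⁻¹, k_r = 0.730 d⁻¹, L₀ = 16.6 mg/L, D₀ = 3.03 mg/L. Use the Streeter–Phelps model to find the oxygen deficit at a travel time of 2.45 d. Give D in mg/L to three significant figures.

D ≈ 4.55 mg/L

k_1 L₀/(k_r−k_1) = 0.370×16.6/(0.730−0.370) = 6.142/0.3600 = 17.06 mg/L.
e^(−k_1 t) = e^(−0.370×2.450) = 0.4039; e^(−k_r t) = e^(−0.730×2.450) = 0.1672.
D = 17.06 × (0.4039 − 0.1672) + 3.03 × 0.1672 = 4.039 + 0.5066 = 4.545 mg/L.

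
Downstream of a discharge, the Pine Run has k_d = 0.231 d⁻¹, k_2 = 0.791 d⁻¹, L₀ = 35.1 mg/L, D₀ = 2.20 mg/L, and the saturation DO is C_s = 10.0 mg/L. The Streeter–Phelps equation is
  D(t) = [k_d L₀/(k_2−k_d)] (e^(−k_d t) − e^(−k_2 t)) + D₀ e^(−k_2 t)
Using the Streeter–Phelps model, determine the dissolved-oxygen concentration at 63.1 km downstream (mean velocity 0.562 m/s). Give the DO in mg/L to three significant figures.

DO ≈ 3.67 mg/L

Travel time t = x/v = 63.1 km / (0.562 m/s) = 63100 m / 0.562 m/s = 112300 s = 1.300 d.
k_d L₀/(k_2−k_d) = 0.231×35.1/(0.791−0.231) = 8.108/0.5600 = 14.48 mg/L.
e^(−k_d t) = e^(−0.231×1.300) = 0.7407; e^(−k_2 t) = e^(−0.791×1.300) = 0.3578.
D = 14.48 × (0.7407 − 0.3578) + 2.20 × 0.3578 = 5.544 + 0.7871 = 6.331 mg/L.
DO = C_s − D = 10.0 − 6.331 = 3.669 mg/L.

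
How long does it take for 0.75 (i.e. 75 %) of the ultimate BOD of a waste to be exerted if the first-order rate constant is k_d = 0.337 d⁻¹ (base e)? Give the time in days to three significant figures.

t ≈ 4.11 d

y/L₀ = 1 − e^(−k_d t) = 0.75 ⇒ e^(−k_d t) = 0.250
t = −ln(0.250) / 0.337 = 1.386 / 0.337 = 4.114 d.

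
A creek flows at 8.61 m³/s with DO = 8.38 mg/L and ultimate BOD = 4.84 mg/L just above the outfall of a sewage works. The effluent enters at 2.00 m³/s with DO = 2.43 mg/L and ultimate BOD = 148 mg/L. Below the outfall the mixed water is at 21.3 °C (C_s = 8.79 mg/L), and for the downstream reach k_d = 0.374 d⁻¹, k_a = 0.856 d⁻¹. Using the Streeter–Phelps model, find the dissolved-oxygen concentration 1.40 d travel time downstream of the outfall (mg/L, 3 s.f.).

DO ≈ 1.15 mg/L

Mixed DO = (8.61×8.38 + 2.00×2.43)/(8.61+2.00) = 77.01/10.61 = 7.258 mg/L.
Mixed L₀ = (8.61×4.84 + 2.00×148)/(10.61) = 337.7/10.61 = 31.83 mg/L.
Initial deficit D₀ = C_s − DO₀ = 8.79 − 7.258 = 1.532 mg/L.
D(1.40) = [0.374×31.83/(0.856−0.374)](e^(−0.374×1.40) − e^(−0.856×1.40)) + 1.532 e^(−0.856×1.40)
= 24.69 × (0.5924 − 0.3017) + 1.532 × 0.3017 = 7.641 mg/L.
DO = 8.79 − 7.641 = 1.149 mg/L.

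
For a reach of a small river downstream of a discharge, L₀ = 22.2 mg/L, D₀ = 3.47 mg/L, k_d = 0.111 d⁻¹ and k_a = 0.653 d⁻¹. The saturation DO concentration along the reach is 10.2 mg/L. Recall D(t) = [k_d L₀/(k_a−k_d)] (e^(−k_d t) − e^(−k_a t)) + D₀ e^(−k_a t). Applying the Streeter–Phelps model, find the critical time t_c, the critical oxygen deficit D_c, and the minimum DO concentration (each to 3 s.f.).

t_c ≈ 0.611 d; D_c ≈ 3.53 mg/L; min DO ≈ 6.67 mg/L

With k_a/k_d = 5.883 and 1 − D₀(k_a−k_d)/(k_d L₀) = 0.2368,
t_c = ln(5.883 × 0.2368) / (0.653 − 0.111) = ln(1.393) / 0.5420 = 0.3314/0.5420 = 0.6114 d.
L(t_c) = L₀ e^(−k_d t_c) = 22.2 × 0.9344 = 20.74 mg/L, and at the critical point k_a D_c = k_d L, so D_c = (0.111/0.653) × 20.74 = 3.526 mg/L.
Minimum DO = C_s − D_c = 10.2 − 3.526 = 6.674 mg/L.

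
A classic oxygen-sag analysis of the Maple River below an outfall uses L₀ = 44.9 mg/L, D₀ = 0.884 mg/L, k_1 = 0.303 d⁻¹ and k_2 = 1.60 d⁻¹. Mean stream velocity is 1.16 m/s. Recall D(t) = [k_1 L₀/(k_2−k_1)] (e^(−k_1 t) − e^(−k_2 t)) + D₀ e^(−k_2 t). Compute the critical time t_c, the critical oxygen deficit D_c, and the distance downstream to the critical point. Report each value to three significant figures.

t_c ≈ 1.22 d; D_c ≈ 5.88 mg/L; x_c ≈ 122 km

At the critical point dD/dt = 0, so k_1 L₀ e^(−k_1 t) = k_2 D. Substituting D(t) from the Streeter–Phelps equation and solving for t gives
t_c = ln[(k_2/k_1)(1 − D₀(k_2−k_1)/(k_1 L₀))] / (k_2−k_1).
Here k_2−k_1 = 1.297 d⁻¹ and 1 − D₀(k_2−k_1)/(k_1 L₀) = 1 − 0.884×1.297/(0.303×44.9) = 0.9157, so
t_c = ln(5.281 × 0.9157) / 1.297 = 1.576 / 1.297 = 1.215 d.
L(t_c) = L₀ e^(−k_1 t_c) = 44.9 × 0.6920 = 31.07 mg/L, and at the critical point k_2 D_c = k_1 L, so D_c = (0.303/1.60) × 31.07 = 5.884 mg/L.
x_c = v t_c = 1.16 m/s × 1.215 d × 86400 s/d = 121800 m ≈ 122 km.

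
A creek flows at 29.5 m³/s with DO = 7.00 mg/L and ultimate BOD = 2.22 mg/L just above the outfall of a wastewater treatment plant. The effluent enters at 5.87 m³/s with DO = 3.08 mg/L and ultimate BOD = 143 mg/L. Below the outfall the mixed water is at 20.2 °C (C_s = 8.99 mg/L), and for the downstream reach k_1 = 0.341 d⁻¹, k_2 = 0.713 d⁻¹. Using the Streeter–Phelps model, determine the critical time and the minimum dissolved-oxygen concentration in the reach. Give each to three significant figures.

Mixed DO = (29.5×7.00 + 5.87×3.08)/(29.5+5.87) = 224.6/35.37 = 6.349 mg/L.
Mixed L₀ = (29.5×2.22 + 5.87×143)/(35.37) = 904.9/35.37 = 25.58 mg/L.
Initial deficit D₀ = C_s − DO₀ = 8.99 − 6.349 = 2.641 mg/L.
t_c = (1/0.3720) ln[(0.713/0.341)(1 − 2.641×0.3720/(0.341×25.58))] = 2.688 × ln(1.855) = 1.662 d.
D_c = (0.341/0.713) × 25.58 × e^(−0.341×1.662) = 0.4783 × 25.58 × 0.5674 = 6.943 mg/L.
Minimum DO = 8.99 − 6.943 = 2.047 mg/L.

t_c ≈ 1.66 d; minimum DO ≈ 2.05 mg/L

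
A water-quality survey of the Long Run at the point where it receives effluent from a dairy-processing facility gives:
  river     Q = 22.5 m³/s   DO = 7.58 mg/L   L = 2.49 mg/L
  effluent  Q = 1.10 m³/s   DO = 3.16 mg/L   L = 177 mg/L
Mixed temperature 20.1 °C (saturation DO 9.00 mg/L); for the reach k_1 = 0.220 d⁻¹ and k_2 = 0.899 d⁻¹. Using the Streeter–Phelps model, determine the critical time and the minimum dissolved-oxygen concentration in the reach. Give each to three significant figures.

t_c ≈ 1.13 d; minimum DO ≈ 6.97 mg/L

Mixed DO = (22.5×7.58 + 1.10×3.16)/(22.5+1.10) = 174.0/23.60 = 7.374 mg/L.
Mixed L₀ = (22.5×2.49 + 1.10×177)/(23.60) = 250.7/23.60 = 10.62 mg/L.
Initial deficit D₀ = C_s − DO₀ = 9.00 − 7.374 = 1.626 mg/L.
t_c = (1/0.6790) ln[(0.899/0.220)(1 − 1.626×0.6790/(0.220×10.62))] = 1.473 × ln(2.156) = 1.131 d.
D_c = (0.220/0.899) × 10.62 × e^(−0.220×1.131) = 0.2447 × 10.62 × 0.7796 = 2.027 mg/L.
Minimum DO = 9.00 − 2.027 = 6.973 mg/L.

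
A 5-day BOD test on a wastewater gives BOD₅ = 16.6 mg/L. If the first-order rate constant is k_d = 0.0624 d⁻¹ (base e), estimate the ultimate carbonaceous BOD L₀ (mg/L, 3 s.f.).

BOD₅ = L₀(1 − e^(−5k_d)) ⇒ L₀ = BOD₅ / (1 − e^(−5×0.0624))
= 16.6 / (1 − 0.7320) = 16.6 / 0.2680 = 61.94 mg/L.

L₀ ≈ 61.9 mg/L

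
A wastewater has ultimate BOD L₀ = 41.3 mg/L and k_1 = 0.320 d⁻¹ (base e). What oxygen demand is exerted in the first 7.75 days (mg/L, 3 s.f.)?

y ≈ 37.8 mg/L

y_t = L₀(1 − e^(−k_1 t)) = 41.3 × (1 − e^(−0.320×7.75))
= 41.3 × (1 − 0.08374) = 41.3 × 0.9163 = 37.84 mg/L.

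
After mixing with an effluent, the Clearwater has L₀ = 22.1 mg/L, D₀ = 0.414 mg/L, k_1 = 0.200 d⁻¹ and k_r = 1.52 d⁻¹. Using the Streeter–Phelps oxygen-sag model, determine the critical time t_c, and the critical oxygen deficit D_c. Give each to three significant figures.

With k_r/k_1 = 7.600 and 1 − D₀(k_r−k_1)/(k_1 L₀) = 0.8764,
t_c = ln(7.600 × 0.8764) / (1.52 − 0.200) = ln(6.660) / 1.320 = 1.896/1.320 = 1.436 d.
D_c = (k_1/k_r) L₀ e^(−k_1 t_c) = (0.200/1.52) × 22.1 × e^(−0.200×1.436) = 0.1316 × 22.1 × 0.7503 = 2.182 mg/L.

t_c ≈ 1.44 d; D_c ≈ 2.18 mg/L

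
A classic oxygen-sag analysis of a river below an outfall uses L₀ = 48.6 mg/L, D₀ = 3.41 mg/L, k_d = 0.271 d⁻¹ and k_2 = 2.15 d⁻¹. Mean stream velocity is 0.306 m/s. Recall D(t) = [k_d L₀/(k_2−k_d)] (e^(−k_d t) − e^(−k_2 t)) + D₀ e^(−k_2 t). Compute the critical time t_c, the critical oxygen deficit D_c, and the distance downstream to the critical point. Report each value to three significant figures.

At the critical point dD/dt = 0, so k_d L₀ e^(−k_d t) = k_2 D. Substituting D(t) from the Streeter–Phelps equation and solving for t gives
t_c = ln[(k_2/k_d)(1 − D₀(k_2−k_d)/(k_d L₀))] / (k_2−k_d).
Here k_2−k_d = 1.879 d⁻¹ and 1 − D₀(k_2−k_d)/(k_d L₀) = 1 − 3.41×1.879/(0.271×48.6) = 0.5135, so
t_c = ln(7.934 × 0.5135) / 1.879 = 1.405 / 1.879 = 0.7475 d.
D_c = (k_d/k_2) L₀ e^(−k_d t_c) = (0.271/2.15) × 48.6 × e^(−0.271×0.7475) = 0.1260 × 48.6 × 0.8166 = 5.002 mg/L.
x_c = v t_c = 0.306 m/s × 0.7475 d × 86400 s/d = 19760 m ≈ 19.8 km.

t_c ≈ 0.748 d; D_c ≈ 5.00 mg/L; x_c ≈ 19.8 km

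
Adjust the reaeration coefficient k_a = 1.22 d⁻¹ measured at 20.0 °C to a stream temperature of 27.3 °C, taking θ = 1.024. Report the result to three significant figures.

k_a ≈ 1.45 d⁻¹

k_a(T₂) = k_a(T₁) · θ^(T₂−T₁) = 1.22 × 1.024^(27.3−20.0)
= 1.22 × 1.024^7.30 = 1.22 × 1.189 = 1.451 d⁻¹.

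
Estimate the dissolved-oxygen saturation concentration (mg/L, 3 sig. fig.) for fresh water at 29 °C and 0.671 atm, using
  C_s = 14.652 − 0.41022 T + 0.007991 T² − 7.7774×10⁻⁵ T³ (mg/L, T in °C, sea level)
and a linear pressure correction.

C_s ≈ 5.09 mg/L

At sea level: C_s = 14.652 − 0.41022×29 + 0.007991×29² − 7.7774×10⁻⁵×29³ = 7.579 mg/L.
Pressure correction: C_s' = 7.579 × 0.671 = 5.086 mg/L.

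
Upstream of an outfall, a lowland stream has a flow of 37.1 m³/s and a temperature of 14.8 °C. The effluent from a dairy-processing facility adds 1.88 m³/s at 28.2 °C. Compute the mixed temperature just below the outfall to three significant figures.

15.4 °C

Flow-weighted mixing: C = (Q_r C_r + Q_w C_w)/(Q_r + Q_w)
= (37.1×14.8 + 1.88×28.2)/(37.1 + 1.88) = 602.1/38.98 = 15.45 °C.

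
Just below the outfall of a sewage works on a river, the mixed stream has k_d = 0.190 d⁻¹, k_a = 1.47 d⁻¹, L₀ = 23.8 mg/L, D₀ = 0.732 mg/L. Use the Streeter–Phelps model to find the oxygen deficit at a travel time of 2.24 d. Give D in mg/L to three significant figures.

D ≈ 2.20 mg/L

k_d L₀/(k_a−k_d) = 0.190×23.8/(1.47−0.190) = 4.522/1.280 = 3.533 mg/L.
e^(−k_d t) = e^(−0.190×2.240) = 0.6534; e^(−k_a t) = e^(−1.47×2.240) = 0.03715.
D = 3.533 × (0.6534 − 0.03715) + 0.732 × 0.03715 = 2.177 + 0.02719 = 2.204 mg/L.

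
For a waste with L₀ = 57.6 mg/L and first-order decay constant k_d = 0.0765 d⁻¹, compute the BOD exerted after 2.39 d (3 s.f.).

y ≈ 9.62 mg/L

y_t = L₀(1 − e^(−k_d t)) = 57.6 × (1 − e^(−0.0765×2.39))
= 57.6 × (1 − 0.8329) = 57.6 × 0.1671 = 9.625 mg/L.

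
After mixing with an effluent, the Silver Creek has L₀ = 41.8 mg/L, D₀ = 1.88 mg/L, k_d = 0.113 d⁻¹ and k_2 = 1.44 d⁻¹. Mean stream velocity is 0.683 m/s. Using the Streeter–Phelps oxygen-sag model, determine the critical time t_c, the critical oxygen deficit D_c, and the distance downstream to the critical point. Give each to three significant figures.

t_c ≈ 1.35 d; D_c ≈ 2.82 mg/L; x_c ≈ 79.8 km

t_c = [1/(k_2−k_d)] ln[(k_2/k_d)(1 − D₀(k_2−k_d)/(k_d L₀))]
= [1/(1.44−0.113)] ln[(1.44/0.113)(1 − 1.88×1.327/(0.113×41.8))]
= (1/1.327) ln[12.74 × 0.4718] = 0.7536 × ln(6.013) = 0.7536 × 1.794 = 1.352 d.
D_c = (k_d/k_2) L₀ e^(−k_d t_c) = (0.113/1.44) × 41.8 × e^(−0.113×1.352) = 0.07847 × 41.8 × 0.8583 = 2.815 mg/L.
x_c = v t_c = 0.683 m/s × 1.352 d × 86400 s/d = 79770 m ≈ 79.8 km.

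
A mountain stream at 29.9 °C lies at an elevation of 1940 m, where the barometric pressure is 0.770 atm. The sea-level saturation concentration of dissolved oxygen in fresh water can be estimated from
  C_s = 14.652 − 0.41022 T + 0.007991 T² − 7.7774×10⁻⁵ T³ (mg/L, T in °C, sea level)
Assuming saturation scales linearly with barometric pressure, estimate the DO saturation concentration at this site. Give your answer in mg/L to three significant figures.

C_s ≈ 5.74 mg/L

At sea level: C_s = 14.652 − 0.41022×29.9 + 0.007991×29.9² − 7.7774×10⁻⁵×29.9³ = 7.451 mg/L.
Pressure correction: C_s' = 7.451 × 0.770 = 5.738 mg/L.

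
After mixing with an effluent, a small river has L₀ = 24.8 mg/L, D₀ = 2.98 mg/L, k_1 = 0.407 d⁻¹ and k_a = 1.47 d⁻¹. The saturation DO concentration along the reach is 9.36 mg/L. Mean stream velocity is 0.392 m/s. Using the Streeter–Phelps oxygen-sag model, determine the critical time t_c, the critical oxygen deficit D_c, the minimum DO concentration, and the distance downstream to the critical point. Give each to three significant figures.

t_c ≈ 0.854 d; D_c ≈ 4.85 mg/L; min DO ≈ 4.51 mg/L; x_c ≈ 28.9 km

t_c = [1/(k_a−k_1)] ln[(k_a/k_1)(1 − D₀(k_a−k_1)/(k_1 L₀))]
= [1/(1.47−0.407)] ln[(1.47/0.407)(1 − 2.98×1.063/(0.407×24.8))]
= (1/1.063) ln[3.612 × 0.6862] = 0.9407 × ln(2.478) = 0.9407 × 0.9076 = 0.8538 d.
D_c = (k_1/k_a) L₀ e^(−k_1 t_c) = (0.407/1.47) × 24.8 × e^(−0.407×0.8538) = 0.2769 × 24.8 × 0.7065 = 4.851 mg/L.
Minimum DO = C_s − D_c = 9.36 − 4.851 = 4.509 mg/L.
x_c = v t_c = 0.392 m/s × 0.8538 d × 86400 s/d = 28920 m ≈ 28.9 km.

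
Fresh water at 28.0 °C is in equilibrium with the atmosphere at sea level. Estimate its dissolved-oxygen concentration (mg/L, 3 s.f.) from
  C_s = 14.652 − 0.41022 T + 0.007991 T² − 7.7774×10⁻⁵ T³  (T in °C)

C_s ≈ 7.72 mg/L

C_s = 14.652 − 0.41022×28.0 + 0.007991×28.0² − 7.7774×10⁻⁵×28.0³ = 7.723 mg/L.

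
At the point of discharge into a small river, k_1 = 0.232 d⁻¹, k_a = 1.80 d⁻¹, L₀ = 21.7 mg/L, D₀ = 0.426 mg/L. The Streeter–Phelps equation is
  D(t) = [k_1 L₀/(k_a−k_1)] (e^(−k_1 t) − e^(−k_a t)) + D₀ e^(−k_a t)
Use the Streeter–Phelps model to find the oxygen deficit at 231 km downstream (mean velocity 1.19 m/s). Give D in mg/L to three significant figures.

Travel time t = x/v = 231 km / (1.19 m/s) = 231000 m / 1.19 m/s = 194100 s = 2.247 d.
k_1 L₀/(k_a−k_1) = 0.232×21.7/(1.80−0.232) = 5.034/1.568 = 3.211 mg/L.
e^(−k_1 t) = e^(−0.232×2.247) = 0.5938; e^(−k_a t) = e^(−1.80×2.247) = 0.01753.
D = 3.211 × (0.5938 − 0.01753) + 0.426 × 0.01753 = 1.850 + 0.007466 = 1.858 mg/L.

D ≈ 1.86 mg/L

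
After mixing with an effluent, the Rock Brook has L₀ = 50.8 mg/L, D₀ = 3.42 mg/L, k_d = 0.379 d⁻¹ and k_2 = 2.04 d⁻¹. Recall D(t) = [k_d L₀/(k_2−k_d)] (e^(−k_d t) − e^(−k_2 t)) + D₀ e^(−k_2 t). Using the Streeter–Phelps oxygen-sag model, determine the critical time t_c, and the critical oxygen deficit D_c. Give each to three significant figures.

At the critical point dD/dt = 0, so k_d L₀ e^(−k_d t) = k_2 D. Substituting D(t) from the Streeter–Phelps equation and solving for t gives
t_c = ln[(k_2/k_d)(1 − D₀(k_2−k_d)/(k_d L₀))] / (k_2−k_d).
Here k_2−k_d = 1.661 d⁻¹ and 1 − D₀(k_2−k_d)/(k_d L₀) = 1 − 3.42×1.661/(0.379×50.8) = 0.7050, so
t_c = ln(5.383 × 0.7050) / 1.661 = 1.334 / 1.661 = 0.8029 d.
L(t_c) = L₀ e^(−k_d t_c) = 50.8 × 0.7377 = 37.47 mg/L, and at the critical point k_2 D_c = k_d L, so D_c = (0.379/2.04) × 37.47 = 6.962 mg/L.

t_c ≈ 0.803 d; D_c ≈ 6.96 mg/L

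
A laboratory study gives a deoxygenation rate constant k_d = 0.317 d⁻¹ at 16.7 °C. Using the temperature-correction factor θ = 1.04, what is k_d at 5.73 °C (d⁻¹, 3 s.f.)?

k_d(T₂) = k_d(T₁) · θ^(T₂−T₁) = 0.317 × 1.04^(5.73−16.7)
= 0.317 × 1.04^-11.0 = 0.317 × 0.6503 = 0.2062 d⁻¹.

k_d ≈ 0.206 d⁻¹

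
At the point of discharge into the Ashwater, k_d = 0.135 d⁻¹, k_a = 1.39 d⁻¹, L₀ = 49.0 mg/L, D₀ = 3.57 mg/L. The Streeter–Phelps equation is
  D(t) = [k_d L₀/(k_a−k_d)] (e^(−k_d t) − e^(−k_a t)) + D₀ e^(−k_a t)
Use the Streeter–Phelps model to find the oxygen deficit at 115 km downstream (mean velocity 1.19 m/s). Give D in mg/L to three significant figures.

D ≈ 4.17 mg/L

Travel time t = x/v = 115 km / (1.19 m/s) = 115000 m / 1.19 m/s = 96640 s = 1.119 d.
k_d L₀/(k_a−k_d) = 0.135×49.0/(1.39−0.135) = 6.615/1.255 = 5.271 mg/L.
e^(−k_d t) = e^(−0.135×1.119) = 0.8598; e^(−k_a t) = e^(−1.39×1.119) = 0.2112.
D = 5.271 × (0.8598 − 0.2112) + 3.57 × 0.2112 = 3.419 + 0.7542 = 4.173 mg/L.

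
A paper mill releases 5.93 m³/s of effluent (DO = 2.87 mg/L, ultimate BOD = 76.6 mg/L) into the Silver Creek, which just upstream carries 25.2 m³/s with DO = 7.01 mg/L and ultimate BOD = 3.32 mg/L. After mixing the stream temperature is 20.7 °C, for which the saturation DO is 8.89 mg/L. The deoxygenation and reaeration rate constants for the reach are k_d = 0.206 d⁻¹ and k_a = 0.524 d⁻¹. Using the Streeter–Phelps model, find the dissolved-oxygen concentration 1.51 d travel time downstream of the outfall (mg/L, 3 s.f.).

Mixed DO = (25.2×7.01 + 5.93×2.87)/(25.2+5.93) = 193.7/31.13 = 6.221 mg/L.
Mixed L₀ = (25.2×3.32 + 5.93×76.6)/(31.13) = 537.9/31.13 = 17.28 mg/L.
Initial deficit D₀ = C_s − DO₀ = 8.89 − 6.221 = 2.669 mg/L.
D(1.51) = [0.206×17.28/(0.524−0.206)](e^(−0.206×1.51) − e^(−0.524×1.51)) + 2.669 e^(−0.524×1.51)
= 11.19 × (0.7327 − 0.4533) + 2.669 × 0.4533 = 4.337 mg/L.
DO = 8.89 − 4.337 = 4.553 mg/L.

DO ≈ 4.55 mg/L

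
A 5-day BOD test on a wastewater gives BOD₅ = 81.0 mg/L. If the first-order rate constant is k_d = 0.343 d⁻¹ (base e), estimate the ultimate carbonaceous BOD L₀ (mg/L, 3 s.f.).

L₀ ≈ 98.8 mg/L

BOD₅ = L₀(1 − e^(−5k_d)) ⇒ L₀ = BOD₅ / (1 − e^(−5×0.343))
= 81.0 / (1 − 0.1800) = 81.0 / 0.8200 = 98.78 mg/L.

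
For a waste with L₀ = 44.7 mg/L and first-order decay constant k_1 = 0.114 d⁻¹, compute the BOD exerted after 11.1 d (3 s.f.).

y_t = L₀(1 − e^(−k_1 t)) = 44.7 × (1 − e^(−0.114×11.1))
= 44.7 × (1 − 0.2821) = 44.7 × 0.7179 = 32.09 mg/L.

y ≈ 32.1 mg/L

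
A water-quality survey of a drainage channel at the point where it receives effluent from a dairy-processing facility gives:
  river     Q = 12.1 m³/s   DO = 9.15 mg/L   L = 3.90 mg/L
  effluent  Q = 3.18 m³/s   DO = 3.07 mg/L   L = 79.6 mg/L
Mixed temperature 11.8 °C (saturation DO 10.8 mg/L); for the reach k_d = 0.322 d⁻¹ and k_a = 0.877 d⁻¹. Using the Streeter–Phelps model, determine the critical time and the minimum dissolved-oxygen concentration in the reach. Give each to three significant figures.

Mixed DO = (12.1×9.15 + 3.18×3.07)/(12.1+3.18) = 120.5/15.28 = 7.885 mg/L.
Mixed L₀ = (12.1×3.90 + 3.18×79.6)/(15.28) = 300.3/15.28 = 19.65 mg/L.
Initial deficit D₀ = C_s − DO₀ = 10.8 − 7.885 = 2.915 mg/L.
t_c = (1/0.5550) ln[(0.877/0.322)(1 − 2.915×0.5550/(0.322×19.65))] = 1.802 × ln(2.027) = 1.273 d.
D_c = (0.322/0.877) × 19.65 × e^(−0.322×1.273) = 0.3672 × 19.65 × 0.6636 = 4.789 mg/L.
Minimum DO = 10.8 − 4.789 = 6.011 mg/L.

t_c ≈ 1.27 d; minimum DO ≈ 6.01 mg/L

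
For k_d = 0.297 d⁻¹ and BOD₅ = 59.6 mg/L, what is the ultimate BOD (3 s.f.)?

BOD₅ = L₀(1 − e^(−5k_d)) ⇒ L₀ = BOD₅ / (1 − e^(−5×0.297))
= 59.6 / (1 − 0.2265) = 59.6 / 0.7735 = 77.05 mg/L.

L₀ ≈ 77.1 mg/L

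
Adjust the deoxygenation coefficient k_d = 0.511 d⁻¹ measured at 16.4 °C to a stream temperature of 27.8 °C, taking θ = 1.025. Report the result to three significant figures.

k_d ≈ 0.677 d⁻¹

k_d(T₂) = k_d(T₁) · θ^(T₂−T₁) = 0.511 × 1.025^(27.8−16.4)
= 0.511 × 1.025^11.4 = 0.511 × 1.325 = 0.6771 d⁻¹.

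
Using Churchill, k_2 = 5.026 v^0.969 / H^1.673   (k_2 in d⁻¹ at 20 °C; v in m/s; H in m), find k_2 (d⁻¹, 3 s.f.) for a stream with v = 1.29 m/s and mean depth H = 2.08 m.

k_2 ≈ 1.89 d⁻¹

k_2 = 5.026 × 1.29^0.969 / 2.08^1.673 = 5.026 × 1.280 / 3.405 = 1.889 d⁻¹.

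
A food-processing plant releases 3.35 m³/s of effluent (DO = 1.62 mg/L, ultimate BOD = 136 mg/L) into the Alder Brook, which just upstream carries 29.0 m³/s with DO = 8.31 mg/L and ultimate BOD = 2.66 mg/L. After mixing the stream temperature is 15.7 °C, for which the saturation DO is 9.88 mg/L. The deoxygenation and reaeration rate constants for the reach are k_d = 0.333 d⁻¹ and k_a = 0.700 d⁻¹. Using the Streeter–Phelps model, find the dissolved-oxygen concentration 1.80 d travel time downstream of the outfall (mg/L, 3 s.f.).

DO ≈ 5.27 mg/L

Mixed DO = (29.0×8.31 + 3.35×1.62)/(29.0+3.35) = 246.4/32.35 = 7.617 mg/L.
Mixed L₀ = (29.0×2.66 + 3.35×136)/(32.35) = 532.7/32.35 = 16.47 mg/L.
Initial deficit D₀ = C_s − DO₀ = 9.88 − 7.617 = 2.263 mg/L.
D(1.80) = [0.333×16.47/(0.700−0.333)](e^(−0.333×1.80) − e^(−0.700×1.80)) + 2.263 e^(−0.700×1.80)
= 14.94 × (0.5491 − 0.2837) + 2.263 × 0.2837 = 4.609 mg/L.
DO = 9.88 − 4.609 = 5.271 mg/L.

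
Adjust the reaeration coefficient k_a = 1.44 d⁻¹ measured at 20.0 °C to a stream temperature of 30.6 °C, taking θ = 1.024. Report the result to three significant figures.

k_a(T₂) = k_a(T₁) · θ^(T₂−T₁) = 1.44 × 1.024^(30.6−20.0)
= 1.44 × 1.024^10.6 = 1.44 × 1.286 = 1.852 d⁻¹.

k_a ≈ 1.85 d⁻¹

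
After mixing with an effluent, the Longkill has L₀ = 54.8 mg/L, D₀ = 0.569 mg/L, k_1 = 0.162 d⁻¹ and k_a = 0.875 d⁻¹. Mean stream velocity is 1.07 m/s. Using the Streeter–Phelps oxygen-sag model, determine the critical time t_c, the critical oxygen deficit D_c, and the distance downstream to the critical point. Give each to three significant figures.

t_c ≈ 2.30 d; D_c ≈ 6.99 mg/L; x_c ≈ 213 km

With k_a/k_1 = 5.401 and 1 − D₀(k_a−k_1)/(k_1 L₀) = 0.9543,
t_c = ln(5.401 × 0.9543) / (0.875 − 0.162) = ln(5.154) / 0.7130 = 1.640/0.7130 = 2.300 d.
D_c = (k_1/k_a) L₀ e^(−k_1 t_c) = (0.162/0.875) × 54.8 × e^(−0.162×2.300) = 0.1851 × 54.8 × 0.6889 = 6.990 mg/L.
x_c = v t_c = 1.07 m/s × 2.300 d × 86400 s/d = 212600 m ≈ 213 km.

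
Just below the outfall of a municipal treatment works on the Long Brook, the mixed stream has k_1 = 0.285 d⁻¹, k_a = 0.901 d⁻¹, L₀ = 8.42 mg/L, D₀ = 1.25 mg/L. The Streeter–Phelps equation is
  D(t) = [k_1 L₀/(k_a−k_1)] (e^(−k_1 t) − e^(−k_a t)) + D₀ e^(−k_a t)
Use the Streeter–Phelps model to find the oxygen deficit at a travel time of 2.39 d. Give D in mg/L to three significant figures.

D ≈ 1.66 mg/L

k_1 L₀/(k_a−k_1) = 0.285×8.42/(0.901−0.285) = 2.400/0.6160 = 3.896 mg/L.
e^(−k_1 t) = e^(−0.285×2.390) = 0.5060; e^(−k_a t) = e^(−0.901×2.390) = 0.1161.
D = 3.896 × (0.5060 − 0.1161) + 1.25 × 0.1161 = 1.519 + 0.1451 = 1.664 mg/L.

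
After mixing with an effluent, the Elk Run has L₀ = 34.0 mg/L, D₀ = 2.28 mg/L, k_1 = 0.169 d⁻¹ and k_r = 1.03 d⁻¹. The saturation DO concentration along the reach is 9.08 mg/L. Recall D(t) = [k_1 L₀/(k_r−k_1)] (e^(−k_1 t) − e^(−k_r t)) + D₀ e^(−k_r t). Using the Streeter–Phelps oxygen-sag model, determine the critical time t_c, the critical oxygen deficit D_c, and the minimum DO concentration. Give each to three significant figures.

t_c ≈ 1.61 d; D_c ≈ 4.25 mg/L; min DO ≈ 4.83 mg/L

At the critical point dD/dt = 0, so k_1 L₀ e^(−k_1 t) = k_r D. Substituting D(t) from the Streeter–Phelps equation and solving for t gives
t_c = ln[(k_r/k_1)(1 − D₀(k_r−k_1)/(k_1 L₀))] / (k_r−k_1).
Here k_r−k_1 = 0.8610 d⁻¹ and 1 − D₀(k_r−k_1)/(k_1 L₀) = 1 − 2.28×0.8610/(0.169×34.0) = 0.6584, so
t_c = ln(6.095 × 0.6584) / 0.8610 = 1.389 / 0.8610 = 1.614 d.
D_c = (k_1/k_r) L₀ e^(−k_1 t_c) = (0.169/1.03) × 34.0 × e^(−0.169×1.614) = 0.1641 × 34.0 × 0.7613 = 4.247 mg/L.
Minimum DO = C_s − D_c = 9.08 − 4.247 = 4.833 mg/L.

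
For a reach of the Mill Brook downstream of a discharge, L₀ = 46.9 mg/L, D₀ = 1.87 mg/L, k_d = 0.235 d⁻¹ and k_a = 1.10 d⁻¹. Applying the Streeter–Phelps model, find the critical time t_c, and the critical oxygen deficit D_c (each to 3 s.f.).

At the critical point dD/dt = 0, so k_d L₀ e^(−k_d t) = k_a D. Substituting D(t) from the Streeter–Phelps equation and solving for t gives
t_c = ln[(k_a/k_d)(1 − D₀(k_a−k_d)/(k_d L₀))] / (k_a−k_d).
Here k_a−k_d = 0.8650 d⁻¹ and 1 − D₀(k_a−k_d)/(k_d L₀) = 1 − 1.87×0.8650/(0.235×46.9) = 0.8532, so
t_c = ln(4.681 × 0.8532) / 0.8650 = 1.385 / 0.8650 = 1.601 d.
D_c = (k_d/k_a) L₀ e^(−k_d t_c) = (0.235/1.10) × 46.9 × e^(−0.235×1.601) = 0.2136 × 46.9 × 0.6865 = 6.878 mg/L.

t_c ≈ 1.60 d; D_c ≈ 6.88 mg/L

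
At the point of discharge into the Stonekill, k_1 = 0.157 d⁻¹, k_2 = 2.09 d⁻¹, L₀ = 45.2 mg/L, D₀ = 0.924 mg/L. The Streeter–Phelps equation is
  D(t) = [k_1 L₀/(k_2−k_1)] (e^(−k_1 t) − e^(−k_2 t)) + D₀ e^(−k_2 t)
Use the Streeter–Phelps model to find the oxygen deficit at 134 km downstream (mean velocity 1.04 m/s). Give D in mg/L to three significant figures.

Travel time t = x/v = 134 km / (1.04 m/s) = 134000 m / 1.04 m/s = 128800 s = 1.491 d.
k_1 L₀/(k_2−k_1) = 0.157×45.2/(2.09−0.157) = 7.096/1.933 = 3.671 mg/L.
e^(−k_1 t) = e^(−0.157×1.491) = 0.7913; e^(−k_2 t) = e^(−2.09×1.491) = 0.04430.
D = 3.671 × (0.7913 − 0.04430) + 0.924 × 0.04430 = 2.742 + 0.04093 = 2.783 mg/L.

D ≈ 2.78 mg/L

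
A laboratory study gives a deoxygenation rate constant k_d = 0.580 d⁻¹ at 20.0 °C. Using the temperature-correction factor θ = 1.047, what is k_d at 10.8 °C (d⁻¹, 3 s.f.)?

k_d(T₂) = k_d(T₁) · θ^(T₂−T₁) = 0.580 × 1.047^(10.8−20.0)
= 0.580 × 1.047^-9.20 = 0.580 × 0.6554 = 0.3801 d⁻¹.

k_d ≈ 0.380 d⁻¹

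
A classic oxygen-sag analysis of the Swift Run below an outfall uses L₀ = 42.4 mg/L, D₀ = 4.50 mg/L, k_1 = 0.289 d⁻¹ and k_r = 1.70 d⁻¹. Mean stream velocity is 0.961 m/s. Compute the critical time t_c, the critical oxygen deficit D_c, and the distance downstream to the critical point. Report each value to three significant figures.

At the critical point dD/dt = 0, so k_1 L₀ e^(−k_1 t) = k_r D. Substituting D(t) from the Streeter–Phelps equation and solving for t gives
t_c = ln[(k_r/k_1)(1 − D₀(k_r−k_1)/(k_1 L₀))] / (k_r−k_1).
Here k_r−k_1 = 1.411 d⁻¹ and 1 − D₀(k_r−k_1)/(k_1 L₀) = 1 − 4.50×1.411/(0.289×42.4) = 0.4818, so
t_c = ln(5.882 × 0.4818) / 1.411 = 1.042 / 1.411 = 0.7383 d.
D_c = (k_1/k_r) L₀ e^(−k_1 t_c) = (0.289/1.70) × 42.4 × e^(−0.289×0.7383) = 0.1700 × 42.4 × 0.8079 = 5.823 mg/L.
x_c = v t_c = 0.961 m/s × 0.7383 d × 86400 s/d = 61300 m ≈ 61.3 km.

t_c ≈ 0.738 d; D_c ≈ 5.82 mg/L; x_c ≈ 61.3 km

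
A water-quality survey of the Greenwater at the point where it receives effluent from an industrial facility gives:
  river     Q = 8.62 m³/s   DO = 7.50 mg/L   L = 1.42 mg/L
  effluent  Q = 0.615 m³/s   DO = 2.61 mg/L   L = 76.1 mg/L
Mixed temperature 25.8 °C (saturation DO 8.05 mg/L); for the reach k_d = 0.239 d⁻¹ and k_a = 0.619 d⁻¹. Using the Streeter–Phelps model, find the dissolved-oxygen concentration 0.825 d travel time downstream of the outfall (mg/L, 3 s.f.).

DO ≈ 6.64 mg/L

Mixed DO = (8.62×7.50 + 0.615×2.61)/(8.62+0.615) = 66.26/9.235 = 7.174 mg/L.
Mixed L₀ = (8.62×1.42 + 0.615×76.1)/(9.235) = 59.04/9.235 = 6.393 mg/L.
Initial deficit D₀ = C_s − DO₀ = 8.05 − 7.174 = 0.8756 mg/L.
D(0.825) = [0.239×6.393/(0.619−0.239)](e^(−0.239×0.825) − e^(−0.619×0.825)) + 0.8756 e^(−0.619×0.825)
= 4.021 × (0.8210 − 0.6001) + 0.8756 × 0.6001 = 1.414 mg/L.
DO = 8.05 − 1.414 = 6.636 mg/L.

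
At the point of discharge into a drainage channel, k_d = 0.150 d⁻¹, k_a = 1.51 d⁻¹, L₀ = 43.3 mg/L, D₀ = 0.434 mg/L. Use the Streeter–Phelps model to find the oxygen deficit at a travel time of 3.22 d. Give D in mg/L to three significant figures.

D ≈ 2.91 mg/L

k_d L₀/(k_a−k_d) = 0.150×43.3/(1.51−0.150) = 6.495/1.360 = 4.776 mg/L.
e^(−k_d t) = e^(−0.150×3.220) = 0.6169; e^(−k_a t) = e^(−1.51×3.220) = 0.007733.
D = 4.776 × (0.6169 − 0.007733) + 0.434 × 0.007733 = 2.909 + 0.003356 = 2.913 mg/L.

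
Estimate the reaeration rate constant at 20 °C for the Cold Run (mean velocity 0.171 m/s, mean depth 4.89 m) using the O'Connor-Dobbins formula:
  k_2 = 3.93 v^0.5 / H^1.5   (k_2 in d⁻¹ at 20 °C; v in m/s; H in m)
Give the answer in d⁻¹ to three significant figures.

k_2 ≈ 0.150 d⁻¹

k_2 = 3.93 × 0.171^0.5 / 4.89^1.5 = 3.93 × 0.4135 / 10.81 = 0.1503 d⁻¹.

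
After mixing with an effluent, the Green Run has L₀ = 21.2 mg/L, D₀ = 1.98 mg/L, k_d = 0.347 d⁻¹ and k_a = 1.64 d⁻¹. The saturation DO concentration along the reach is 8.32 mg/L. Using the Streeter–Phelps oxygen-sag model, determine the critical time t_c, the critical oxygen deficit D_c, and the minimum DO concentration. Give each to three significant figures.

With k_a/k_d = 4.726 and 1 − D₀(k_a−k_d)/(k_d L₀) = 0.6520,
t_c = ln(4.726 × 0.6520) / (1.64 − 0.347) = ln(3.081) / 1.293 = 1.125/1.293 = 0.8704 d.
D_c = (k_d/k_a) L₀ e^(−k_d t_c) = (0.347/1.64) × 21.2 × e^(−0.347×0.8704) = 0.2116 × 21.2 × 0.7393 = 3.316 mg/L.
Minimum DO = C_s − D_c = 8.32 − 3.316 = 5.004 mg/L.

t_c ≈ 0.870 d; D_c ≈ 3.32 mg/L; min DO ≈ 5.00 mg/L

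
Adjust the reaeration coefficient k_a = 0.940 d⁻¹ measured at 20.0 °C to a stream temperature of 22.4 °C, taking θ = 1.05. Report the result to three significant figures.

k_a(T₂) = k_a(T₁) · θ^(T₂−T₁) = 0.940 × 1.05^(22.4−20.0)
= 0.940 × 1.05^2.40 = 0.940 × 1.124 = 1.057 d⁻¹.

k_a ≈ 1.06 d⁻¹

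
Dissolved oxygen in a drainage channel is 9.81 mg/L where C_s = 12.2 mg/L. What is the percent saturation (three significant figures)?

% saturation = C/C_s × 100 = 9.81/12.2 × 100 = 80.4 %.

80.4 % saturation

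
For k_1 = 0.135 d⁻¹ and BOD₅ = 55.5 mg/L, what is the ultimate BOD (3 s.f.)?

BOD₅ = L₀(1 − e^(−5k_1)) ⇒ L₀ = BOD₅ / (1 − e^(−5×0.135))
= 55.5 / (1 − 0.5092) = 55.5 / 0.4908 = 113.1 mg/L.

L₀ ≈ 113 mg/L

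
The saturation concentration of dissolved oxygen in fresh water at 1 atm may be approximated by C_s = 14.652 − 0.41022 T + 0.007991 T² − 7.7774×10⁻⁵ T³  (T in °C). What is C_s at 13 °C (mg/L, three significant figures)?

C_s = 14.652 − 0.41022×13 + 0.007991×13² − 7.7774×10⁻⁵×13³ = 10.50 mg/L.

C_s ≈ 10.5 mg/L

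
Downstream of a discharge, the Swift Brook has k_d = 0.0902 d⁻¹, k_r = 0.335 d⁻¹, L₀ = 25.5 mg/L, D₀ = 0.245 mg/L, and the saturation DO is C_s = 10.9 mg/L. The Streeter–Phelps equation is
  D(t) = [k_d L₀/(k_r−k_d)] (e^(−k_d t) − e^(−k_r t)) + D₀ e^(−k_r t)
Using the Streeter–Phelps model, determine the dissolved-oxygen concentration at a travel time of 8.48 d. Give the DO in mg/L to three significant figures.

DO ≈ 7.06 mg/L

k_d L₀/(k_r−k_d) = 0.0902×25.5/(0.335−0.0902) = 2.300/0.2448 = 9.396 mg/L.
e^(−k_d t) = e^(−0.0902×8.480) = 0.4654; e^(−k_r t) = e^(−0.335×8.480) = 0.05838.
D = 9.396 × (0.4654 − 0.05838) + 0.245 × 0.05838 = 3.824 + 0.01430 = 3.838 mg/L.
DO = C_s − D = 10.9 − 3.838 = 7.062 mg/L.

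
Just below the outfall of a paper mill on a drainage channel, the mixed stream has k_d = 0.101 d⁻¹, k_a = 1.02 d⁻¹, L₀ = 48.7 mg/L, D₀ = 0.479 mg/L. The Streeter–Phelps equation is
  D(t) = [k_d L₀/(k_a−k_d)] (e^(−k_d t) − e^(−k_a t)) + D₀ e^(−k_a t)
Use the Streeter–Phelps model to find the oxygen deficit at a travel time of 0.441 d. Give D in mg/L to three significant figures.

D ≈ 2.01 mg/L

k_d L₀/(k_a−k_d) = 0.101×48.7/(1.02−0.101) = 4.919/0.9190 = 5.352 mg/L.
e^(−k_d t) = e^(−0.101×0.4410) = 0.9564; e^(−k_a t) = e^(−1.02×0.4410) = 0.6377.
D = 5.352 × (0.9564 − 0.6377) + 0.479 × 0.6377 = 1.706 + 0.3055 = 2.011 mg/L.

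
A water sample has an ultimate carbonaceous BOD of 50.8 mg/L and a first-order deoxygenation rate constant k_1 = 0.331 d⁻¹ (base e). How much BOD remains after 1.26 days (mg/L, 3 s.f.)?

L_t = L₀ e^(−k_1 t) = 50.8 × e^(−0.331×1.26) = 50.8 × 0.6590 = 33.48 mg/L.

L ≈ 33.5 mg/L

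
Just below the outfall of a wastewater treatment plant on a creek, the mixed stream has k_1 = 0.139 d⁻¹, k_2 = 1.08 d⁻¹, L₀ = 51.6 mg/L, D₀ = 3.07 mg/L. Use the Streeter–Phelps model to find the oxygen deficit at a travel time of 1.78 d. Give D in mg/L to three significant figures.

D ≈ 5.29 mg/L

k_1 L₀/(k_2−k_1) = 0.139×51.6/(1.08−0.139) = 7.172/0.9410 = 7.622 mg/L.
e^(−k_1 t) = e^(−0.139×1.780) = 0.7808; e^(−k_2 t) = e^(−1.08×1.780) = 0.1463.
D = 7.622 × (0.7808 − 0.1463) + 3.07 × 0.1463 = 4.837 + 0.4490 = 5.286 mg/L.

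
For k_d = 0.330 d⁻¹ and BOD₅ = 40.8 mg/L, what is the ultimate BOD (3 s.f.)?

BOD₅ = L₀(1 − e^(−5k_d)) ⇒ L₀ = BOD₅ / (1 − e^(−5×0.330))
= 40.8 / (1 − 0.1920) = 40.8 / 0.8080 = 50.50 mg/L.

L₀ ≈ 50.5 mg/L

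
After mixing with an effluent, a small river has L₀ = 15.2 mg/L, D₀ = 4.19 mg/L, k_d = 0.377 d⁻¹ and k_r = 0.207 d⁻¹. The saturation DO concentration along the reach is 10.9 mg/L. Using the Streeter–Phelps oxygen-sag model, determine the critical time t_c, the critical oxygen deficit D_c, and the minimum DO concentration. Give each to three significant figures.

With k_r/k_d = 0.5491 and 1 − D₀(k_r−k_d)/(k_d L₀) = 1.124,
t_c = ln(0.5491 × 1.124) / (0.207 − 0.377) = ln(0.6173) / -0.1700 = -0.4824/-0.1700 = 2.837 d.
D_c = (k_d/k_r) L₀ e^(−k_d t_c) = (0.377/0.207) × 15.2 × e^(−0.377×2.837) = 1.821 × 15.2 × 0.3431 = 9.498 mg/L.
Minimum DO = C_s − D_c = 10.9 − 9.498 = 1.402 mg/L.

t_c ≈ 2.84 d; D_c ≈ 9.50 mg/L; min DO ≈ 1.40 mg/L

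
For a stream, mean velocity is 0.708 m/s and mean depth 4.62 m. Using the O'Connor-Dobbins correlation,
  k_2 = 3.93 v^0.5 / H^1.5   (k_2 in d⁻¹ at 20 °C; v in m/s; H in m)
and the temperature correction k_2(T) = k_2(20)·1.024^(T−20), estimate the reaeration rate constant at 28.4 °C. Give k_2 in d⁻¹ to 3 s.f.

k_2(20) = 3.93 × 0.708^0.5 / 4.62^1.5 = 3.93 × 0.8414 / 9.930 = 0.3330 d⁻¹.
k_2(28.4) = 0.3330 × 1.024^(28.4−20) = 0.3330 × 1.220 = 0.4064 d⁻¹.

k_2 ≈ 0.406 d⁻¹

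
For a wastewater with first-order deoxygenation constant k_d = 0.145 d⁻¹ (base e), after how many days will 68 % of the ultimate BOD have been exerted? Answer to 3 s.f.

y/L₀ = 1 − e^(−k_d t) = 0.68 ⇒ e^(−k_d t) = 0.320
t = −ln(0.320) / 0.145 = 1.139 / 0.145 = 7.858 d.

t ≈ 7.86 d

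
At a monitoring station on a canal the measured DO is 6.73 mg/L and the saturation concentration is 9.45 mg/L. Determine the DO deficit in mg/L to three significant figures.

D ≈ 2.72 mg/L

D = C_s − C = 9.45 − 6.73 = 2.72 mg/L.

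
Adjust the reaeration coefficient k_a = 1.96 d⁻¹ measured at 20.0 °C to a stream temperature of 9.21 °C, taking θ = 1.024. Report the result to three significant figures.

k_a(T₂) = k_a(T₁) · θ^(T₂−T₁) = 1.96 × 1.024^(9.21−20.0)
= 1.96 × 1.024^-10.8 = 1.96 × 0.7742 = 1.517 d⁻¹.

k_a ≈ 1.52 d⁻¹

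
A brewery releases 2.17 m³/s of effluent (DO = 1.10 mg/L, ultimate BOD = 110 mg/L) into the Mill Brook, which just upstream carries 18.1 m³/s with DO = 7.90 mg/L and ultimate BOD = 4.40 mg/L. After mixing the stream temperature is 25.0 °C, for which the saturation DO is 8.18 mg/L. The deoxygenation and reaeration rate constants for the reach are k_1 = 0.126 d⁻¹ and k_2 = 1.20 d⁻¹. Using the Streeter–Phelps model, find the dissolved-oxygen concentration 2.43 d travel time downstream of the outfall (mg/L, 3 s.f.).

DO ≈ 6.87 mg/L

Mixed DO = (18.1×7.90 + 2.17×1.10)/(18.1+2.17) = 145.4/20.27 = 7.172 mg/L.
Mixed L₀ = (18.1×4.40 + 2.17×110)/(20.27) = 318.3/20.27 = 15.70 mg/L.
Initial deficit D₀ = C_s − DO₀ = 8.18 − 7.172 = 1.008 mg/L.
D(2.43) = [0.126×15.70/(1.20−0.126)](e^(−0.126×2.43) − e^(−1.20×2.43)) + 1.008 e^(−1.20×2.43)
= 1.842 × (0.7363 − 0.05415) + 1.008 × 0.05415 = 1.311 mg/L.
DO = 8.18 − 1.311 = 6.869 mg/L.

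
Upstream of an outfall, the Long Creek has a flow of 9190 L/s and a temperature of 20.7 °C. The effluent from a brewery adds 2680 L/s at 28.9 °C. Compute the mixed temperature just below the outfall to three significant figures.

Flow-weighted mixing: C = (Q_r C_r + Q_w C_w)/(Q_r + Q_w)
= (9190×20.7 + 2680×28.9)/(9190 + 2680) = 267700/11870 = 22.55 °C.

22.6 °C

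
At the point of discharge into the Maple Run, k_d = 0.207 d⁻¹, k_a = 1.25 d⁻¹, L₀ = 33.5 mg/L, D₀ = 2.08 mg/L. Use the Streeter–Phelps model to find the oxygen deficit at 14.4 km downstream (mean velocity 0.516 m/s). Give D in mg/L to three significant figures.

D ≈ 3.17 mg/L

Travel time t = x/v = 14.4 km / (0.516 m/s) = 14400 m / 0.516 m/s = 27910 s = 0.3230 d.
k_d L₀/(k_a−k_d) = 0.207×33.5/(1.25−0.207) = 6.934/1.043 = 6.649 mg/L.
e^(−k_d t) = e^(−0.207×0.3230) = 0.9353; e^(−k_a t) = e^(−1.25×0.3230) = 0.6678.
D = 6.649 × (0.9353 − 0.6678) + 2.08 × 0.6678 = 1.779 + 1.389 = 3.168 mg/L.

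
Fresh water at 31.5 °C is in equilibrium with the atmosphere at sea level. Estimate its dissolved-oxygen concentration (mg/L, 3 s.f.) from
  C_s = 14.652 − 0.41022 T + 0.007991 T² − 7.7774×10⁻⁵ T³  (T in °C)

C_s ≈ 7.23 mg/L

C_s = 14.652 − 0.41022×31.5 + 0.007991×31.5² − 7.7774×10⁻⁵×31.5³ = 7.228 mg/L.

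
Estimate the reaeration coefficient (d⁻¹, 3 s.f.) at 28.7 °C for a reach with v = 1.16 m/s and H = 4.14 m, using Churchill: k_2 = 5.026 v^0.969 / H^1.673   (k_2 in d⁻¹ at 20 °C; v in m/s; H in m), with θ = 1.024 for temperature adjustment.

k_2(20) = 5.026 × 1.16^0.969 / 4.14^1.673 = 5.026 × 1.155 / 10.77 = 0.5388 d⁻¹.
k_2(28.7) = 0.5388 × 1.024^(28.7−20) = 0.5388 × 1.229 = 0.6623 d⁻¹.

k_2 ≈ 0.662 d⁻¹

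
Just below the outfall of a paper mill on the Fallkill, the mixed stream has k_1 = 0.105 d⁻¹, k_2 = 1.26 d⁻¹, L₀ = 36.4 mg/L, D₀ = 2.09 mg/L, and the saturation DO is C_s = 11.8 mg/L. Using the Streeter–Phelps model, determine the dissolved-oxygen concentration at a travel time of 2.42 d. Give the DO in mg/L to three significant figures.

DO ≈ 9.29 mg/L

k_1 L₀/(k_2−k_1) = 0.105×36.4/(1.26−0.105) = 3.822/1.155 = 3.309 mg/L.
e^(−k_1 t) = e^(−0.105×2.420) = 0.7756; e^(−k_2 t) = e^(−1.26×2.420) = 0.04740.
D = 3.309 × (0.7756 − 0.04740) + 2.09 × 0.04740 = 2.410 + 0.09906 = 2.509 mg/L.
DO = C_s − D = 11.8 − 2.509 = 9.291 mg/L.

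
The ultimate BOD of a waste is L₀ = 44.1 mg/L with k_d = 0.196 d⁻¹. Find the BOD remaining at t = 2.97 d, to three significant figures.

L ≈ 24.6 mg/L

L_t = L₀ e^(−k_d t) = 44.1 × e^(−0.196×2.97) = 44.1 × 0.5587 = 24.64 mg/L.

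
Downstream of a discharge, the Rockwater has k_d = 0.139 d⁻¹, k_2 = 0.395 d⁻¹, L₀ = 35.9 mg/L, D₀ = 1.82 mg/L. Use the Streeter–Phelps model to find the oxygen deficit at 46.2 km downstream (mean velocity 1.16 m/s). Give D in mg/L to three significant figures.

D ≈ 3.55 mg/L

Travel time t = x/v = 46.2 km / (1.16 m/s) = 46200 m / 1.16 m/s = 39830 s = 0.4610 d.
k_d L₀/(k_2−k_d) = 0.139×35.9/(0.395−0.139) = 4.990/0.2560 = 19.49 mg/L.
e^(−k_d t) = e^(−0.139×0.4610) = 0.9379; e^(−k_2 t) = e^(−0.395×0.4610) = 0.8335.
D = 19.49 × (0.9379 − 0.8335) + 1.82 × 0.8335 = 2.035 + 1.517 = 3.552 mg/L.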